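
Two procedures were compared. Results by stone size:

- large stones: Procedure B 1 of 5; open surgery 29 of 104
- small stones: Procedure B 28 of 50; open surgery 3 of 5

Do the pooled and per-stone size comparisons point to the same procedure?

Large stones: Procedure B 1/5 = 20.0%, open surgery 29/104 = 27.9% → open surgery
Small stones: Procedure B 28/50 = 56.0%, open surgery 3/5 = 60.0% → open surgery
Overall: Procedure B 29/55 = 52.7%, open surgery 32/109 = 29.4% → Procedure B
Open surgery wins each stone group but Procedure B wins overall — the comparison reverses. Open surgery's cases skew toward large stones, which has a lower base rate.

No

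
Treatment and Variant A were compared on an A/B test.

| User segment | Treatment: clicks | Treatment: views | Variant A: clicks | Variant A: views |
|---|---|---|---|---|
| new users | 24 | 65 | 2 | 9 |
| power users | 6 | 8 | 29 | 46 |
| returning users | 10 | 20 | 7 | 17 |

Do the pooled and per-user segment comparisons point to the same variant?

No

New users: Treatment 24/65 = 36.9%, Variant A 2/9 = 22.2% → Treatment
Power users: Treatment 6/8 = 75.0%, Variant A 29/46 = 63.0% → Treatment
Returning users: Treatment 10/20 = 50.0%, Variant A 7/17 = 41.2% → Treatment
Overall: Treatment 40/93 = 43.0%, Variant A 38/72 = 52.8% → Variant A
Treatment wins each user group but Variant A wins overall — the comparison reverses. Treatment's views skew toward new users, which has a lower base rate.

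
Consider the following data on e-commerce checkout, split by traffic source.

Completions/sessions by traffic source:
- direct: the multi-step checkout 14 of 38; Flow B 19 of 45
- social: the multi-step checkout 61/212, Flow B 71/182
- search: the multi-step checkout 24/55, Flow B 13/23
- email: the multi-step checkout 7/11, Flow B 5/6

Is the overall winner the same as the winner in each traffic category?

Direct: the multi-step checkout 14/38 = 36.8%, Flow B 19/45 = 42.2% → Flow B
Social: the multi-step checkout 61/212 = 28.8%, Flow B 71/182 = 39.0% → Flow B
Search: the multi-step checkout 24/55 = 43.6%, Flow B 13/23 = 56.5% → Flow B
Email: the multi-step checkout 7/11 = 63.6%, Flow B 5/6 = 83.3% → Flow B
Overall: the multi-step checkout 106/316 = 33.5%, Flow B 108/256 = 42.2% → Flow B
Flow B wins overall and in every traffic group — no reversal.

Yes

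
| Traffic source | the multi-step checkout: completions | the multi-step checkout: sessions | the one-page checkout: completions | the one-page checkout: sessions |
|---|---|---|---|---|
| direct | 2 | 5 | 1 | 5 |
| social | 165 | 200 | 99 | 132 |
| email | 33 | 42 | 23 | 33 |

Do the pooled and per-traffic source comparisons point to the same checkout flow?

Direct: the multi-step checkout 2/5 = 40.0%, the one-page checkout 1/5 = 20.0% → the multi-step checkout
Social: the multi-step checkout 165/200 = 82.5%, the one-page checkout 99/132 = 75.0% → the multi-step checkout
Email: the multi-step checkout 33/42 = 78.6%, the one-page checkout 23/33 = 69.7% → the multi-step checkout
Overall: the multi-step checkout 200/247 = 81.0%, the one-page checkout 123/170 = 72.4% → the multi-step checkout
The multi-step checkout wins overall and in every traffic group — no reversal.

Yes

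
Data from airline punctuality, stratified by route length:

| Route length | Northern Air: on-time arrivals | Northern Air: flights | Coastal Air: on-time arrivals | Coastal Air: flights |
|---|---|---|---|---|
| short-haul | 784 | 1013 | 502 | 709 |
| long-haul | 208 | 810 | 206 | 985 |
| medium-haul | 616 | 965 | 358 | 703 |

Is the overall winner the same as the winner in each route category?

Short-haul: Northern Air 784/1013 = 77.4%, Coastal Air 502/709 = 70.8% → Northern Air
Long-haul: Northern Air 208/810 = 25.7%, Coastal Air 206/985 = 20.9% → Northern Air
Medium-haul: Northern Air 616/965 = 63.8%, Coastal Air 358/703 = 50.9% → Northern Air
Overall: Northern Air 1608/2788 = 57.7%, Coastal Air 1066/2397 = 44.5% → Northern Air
Northern Air wins overall and in every route group — no reversal.

Yes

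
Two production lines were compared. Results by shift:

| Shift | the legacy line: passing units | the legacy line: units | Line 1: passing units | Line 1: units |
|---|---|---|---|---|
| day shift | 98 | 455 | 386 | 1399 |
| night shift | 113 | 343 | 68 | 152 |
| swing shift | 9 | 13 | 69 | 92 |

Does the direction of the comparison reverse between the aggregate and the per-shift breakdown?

No

Day shift: the legacy line 98/455 = 21.5%, Line 1 386/1399 = 27.6% → Line 1
Night shift: the legacy line 113/343 = 32.9%, Line 1 68/152 = 44.7% → Line 1
Swing shift: the legacy line 9/13 = 69.2%, Line 1 69/92 = 75.0% → Line 1
Overall: the legacy line 220/811 = 27.1%, Line 1 523/1643 = 31.8% → Line 1
Line 1 wins overall and in every shift group — no reversal.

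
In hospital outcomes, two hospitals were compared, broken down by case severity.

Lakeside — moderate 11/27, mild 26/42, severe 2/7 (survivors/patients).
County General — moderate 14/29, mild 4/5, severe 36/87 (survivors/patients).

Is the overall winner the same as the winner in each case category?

Moderate: Lakeside 11/27 = 40.7%, County General 14/29 = 48.3% → County General
Mild: Lakeside 26/42 = 61.9%, County General 4/5 = 80.0% → County General
Severe: Lakeside 2/7 = 28.6%, County General 36/87 = 41.4% → County General
Overall: Lakeside 39/76 = 51.3%, County General 54/121 = 44.6% → Lakeside
County General wins each case group but Lakeside wins overall — the comparison reverses. County General's patients skew toward severe, which has a lower base rate.

No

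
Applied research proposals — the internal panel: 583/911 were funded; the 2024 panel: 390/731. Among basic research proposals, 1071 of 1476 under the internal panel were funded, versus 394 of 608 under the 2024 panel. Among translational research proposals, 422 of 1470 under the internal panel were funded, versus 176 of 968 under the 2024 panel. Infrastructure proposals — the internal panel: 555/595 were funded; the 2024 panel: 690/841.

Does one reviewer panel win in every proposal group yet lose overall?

No

Applied research: the internal panel 583/911 = 64.0%, the 2024 panel 390/731 = 53.4% → the internal panel
Basic research: the internal panel 1071/1476 = 72.6%, the 2024 panel 394/608 = 64.8% → the internal panel
Translational research: the internal panel 422/1470 = 28.7%, the 2024 panel 176/968 = 18.2% → the internal panel
Infrastructure: the internal panel 555/595 = 93.3%, the 2024 panel 690/841 = 82.0% → the internal panel
Overall: the internal panel 2631/4452 = 59.1%, the 2024 panel 1650/3148 = 52.4% → the internal panel
The internal panel wins overall and in every proposal group — no reversal.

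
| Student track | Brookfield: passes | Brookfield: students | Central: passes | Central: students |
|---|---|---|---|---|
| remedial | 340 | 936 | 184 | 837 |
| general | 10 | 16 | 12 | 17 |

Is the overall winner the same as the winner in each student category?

No

Remedial: Brookfield 340/936 = 36.3%, Central 184/837 = 22.0% → Brookfield
General: Brookfield 10/16 = 62.5%, Central 12/17 = 70.6% → Central
Overall: Brookfield 350/952 = 36.8%, Central 196/854 = 23.0% → Brookfield
Neither sweeps: Brookfield wins 1 of 2 groups, Central wins 1. Brookfield wins overall but not every group — no Simpson reversal.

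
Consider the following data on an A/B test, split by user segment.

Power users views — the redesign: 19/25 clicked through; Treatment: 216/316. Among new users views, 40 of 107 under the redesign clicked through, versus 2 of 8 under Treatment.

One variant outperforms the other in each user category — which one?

Power users: the redesign 19/25 = 76.0%, Treatment 216/316 = 68.4% → the redesign
New users: the redesign 40/107 = 37.4%, Treatment 2/8 = 25.0% → the redesign
The redesign has the higher rate in both groups.

the redesign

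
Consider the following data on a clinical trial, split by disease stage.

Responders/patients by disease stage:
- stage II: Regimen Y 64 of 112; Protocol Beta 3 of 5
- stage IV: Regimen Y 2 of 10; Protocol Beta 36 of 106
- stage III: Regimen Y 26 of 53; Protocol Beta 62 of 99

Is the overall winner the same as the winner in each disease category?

Stage II: Regimen Y 64/112 = 57.1%, Protocol Beta 3/5 = 60.0% → Protocol Beta
Stage IV: Regimen Y 2/10 = 20.0%, Protocol Beta 36/106 = 34.0% → Protocol Beta
Stage III: Regimen Y 26/53 = 49.1%, Protocol Beta 62/99 = 62.6% → Protocol Beta
Overall: Regimen Y 92/175 = 52.6%, Protocol Beta 101/210 = 48.1% → Regimen Y
Protocol Beta wins each disease group but Regimen Y wins overall — the comparison reverses. Protocol Beta's patients skew toward stage IV, which has a lower base rate.

No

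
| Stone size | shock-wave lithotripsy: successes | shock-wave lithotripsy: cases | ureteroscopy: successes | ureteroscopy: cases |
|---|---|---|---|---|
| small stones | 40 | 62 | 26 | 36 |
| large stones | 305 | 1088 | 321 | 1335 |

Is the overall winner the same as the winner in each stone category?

Small stones: shock-wave lithotripsy 40/62 = 64.5%, ureteroscopy 26/36 = 72.2% → ureteroscopy
Large stones: shock-wave lithotripsy 305/1088 = 28.0%, ureteroscopy 321/1335 = 24.0% → shock-wave lithotripsy
Overall: shock-wave lithotripsy 345/1150 = 30.0%, ureteroscopy 347/1371 = 25.3% → shock-wave lithotripsy
Neither sweeps: shock-wave lithotripsy wins 1 of 2 groups, ureteroscopy wins 1. Shock-wave lithotripsy wins overall but not every group — no Simpson reversal.

No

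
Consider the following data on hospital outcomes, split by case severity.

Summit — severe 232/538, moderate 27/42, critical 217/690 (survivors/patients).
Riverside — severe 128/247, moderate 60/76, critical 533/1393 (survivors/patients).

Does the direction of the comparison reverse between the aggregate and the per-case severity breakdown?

Severe: Summit 232/538 = 43.1%, Riverside 128/247 = 51.8% → Riverside
Moderate: Summit 27/42 = 64.3%, Riverside 60/76 = 78.9% → Riverside
Critical: Summit 217/690 = 31.4%, Riverside 533/1393 = 38.3% → Riverside
Overall: Summit 476/1270 = 37.5%, Riverside 721/1716 = 42.0% → Riverside
Riverside wins overall and in every case group — no reversal.

No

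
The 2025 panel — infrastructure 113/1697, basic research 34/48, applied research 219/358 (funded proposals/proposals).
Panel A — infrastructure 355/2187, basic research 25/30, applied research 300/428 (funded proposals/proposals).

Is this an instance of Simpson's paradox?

Infrastructure: the 2025 panel 113/1697 = 6.7%, Panel A 355/2187 = 16.2% → Panel A
Basic research: the 2025 panel 34/48 = 70.8%, Panel A 25/30 = 83.3% → Panel A
Applied research: the 2025 panel 219/358 = 61.2%, Panel A 300/428 = 70.1% → Panel A
Overall: the 2025 panel 366/2103 = 17.4%, Panel A 680/2645 = 25.7% → Panel A
Panel A wins overall and in every proposal group — no reversal.

No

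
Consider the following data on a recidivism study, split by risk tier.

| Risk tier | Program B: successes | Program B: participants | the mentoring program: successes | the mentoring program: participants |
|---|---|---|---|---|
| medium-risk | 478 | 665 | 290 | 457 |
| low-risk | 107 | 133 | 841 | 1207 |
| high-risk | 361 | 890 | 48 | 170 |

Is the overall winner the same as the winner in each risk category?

Medium-risk: Program B 478/665 = 71.9%, the mentoring program 290/457 = 63.5% → Program B
Low-risk: Program B 107/133 = 80.5%, the mentoring program 841/1207 = 69.7% → Program B
High-risk: Program B 361/890 = 40.6%, the mentoring program 48/170 = 28.2% → Program B
Overall: Program B 946/1688 = 56.0%, the mentoring program 1179/1834 = 64.3% → the mentoring program
Program B wins each risk group but the mentoring program wins overall — the comparison reverses. Program B's participants skew toward high-risk, which has a lower base rate.

No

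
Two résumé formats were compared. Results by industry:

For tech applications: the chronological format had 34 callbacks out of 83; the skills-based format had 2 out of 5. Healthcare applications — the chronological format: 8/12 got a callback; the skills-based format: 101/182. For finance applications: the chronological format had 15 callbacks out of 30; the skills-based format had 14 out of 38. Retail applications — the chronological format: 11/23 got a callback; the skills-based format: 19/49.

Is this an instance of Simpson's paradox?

Yes

Tech: the chronological format 34/83 = 41.0%, the skills-based format 2/5 = 40.0% → the chronological format
Healthcare: the chronological format 8/12 = 66.7%, the skills-based format 101/182 = 55.5% → the chronological format
Finance: the chronological format 15/30 = 50.0%, the skills-based format 14/38 = 36.8% → the chronological format
Retail: the chronological format 11/23 = 47.8%, the skills-based format 19/49 = 38.8% → the chronological format
Overall: the chronological format 68/148 = 45.9%, the skills-based format 136/274 = 49.6% → the skills-based format
The chronological format wins each industry group but the skills-based format wins overall — the comparison reverses. The chronological format's applications skew toward tech, which has a lower base rate.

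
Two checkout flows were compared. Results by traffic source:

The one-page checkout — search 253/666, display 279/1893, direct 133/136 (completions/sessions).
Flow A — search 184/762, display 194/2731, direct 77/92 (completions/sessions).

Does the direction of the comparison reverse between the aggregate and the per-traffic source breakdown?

Search: the one-page checkout 253/666 = 38.0%, Flow A 184/762 = 24.1% → the one-page checkout
Display: the one-page checkout 279/1893 = 14.7%, Flow A 194/2731 = 7.1% → the one-page checkout
Direct: the one-page checkout 133/136 = 97.8%, Flow A 77/92 = 83.7% → the one-page checkout
Overall: the one-page checkout 665/2695 = 24.7%, Flow A 455/3585 = 12.7% → the one-page checkout
The one-page checkout wins overall and in every traffic group — no reversal.

No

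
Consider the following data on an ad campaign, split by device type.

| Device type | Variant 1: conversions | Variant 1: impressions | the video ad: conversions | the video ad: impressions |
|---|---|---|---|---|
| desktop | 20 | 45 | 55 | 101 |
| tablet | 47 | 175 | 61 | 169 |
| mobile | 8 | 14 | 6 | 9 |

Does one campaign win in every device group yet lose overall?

No

Desktop: Variant 1 20/45 = 44.4%, the video ad 55/101 = 54.5% → the video ad
Tablet: Variant 1 47/175 = 26.9%, the video ad 61/169 = 36.1% → the video ad
Mobile: Variant 1 8/14 = 57.1%, the video ad 6/9 = 66.7% → the video ad
Overall: Variant 1 75/234 = 32.1%, the video ad 122/279 = 43.7% → the video ad
The video ad wins overall and in every device group — no reversal.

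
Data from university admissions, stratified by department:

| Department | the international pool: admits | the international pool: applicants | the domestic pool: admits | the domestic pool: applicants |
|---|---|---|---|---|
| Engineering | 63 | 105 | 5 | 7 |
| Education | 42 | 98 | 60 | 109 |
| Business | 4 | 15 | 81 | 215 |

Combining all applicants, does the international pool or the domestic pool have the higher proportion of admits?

Engineering: the international pool 63/105 = 60.0%, the domestic pool 5/7 = 71.4% → the domestic pool
Education: the international pool 42/98 = 42.9%, the domestic pool 60/109 = 55.0% → the domestic pool
Business: the international pool 4/15 = 26.7%, the domestic pool 81/215 = 37.7% → the domestic pool
Overall: the international pool 109/218 = 50.0%, the domestic pool 146/331 = 44.1% → the international pool
(The domestic pool wins every department group but the international pool wins overall — the domestic pool's applicants skew toward the low-rate Business group.)

the international pool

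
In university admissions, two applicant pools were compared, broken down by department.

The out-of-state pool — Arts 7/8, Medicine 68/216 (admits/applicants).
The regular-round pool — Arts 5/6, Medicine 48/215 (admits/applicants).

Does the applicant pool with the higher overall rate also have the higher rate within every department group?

Yes

Arts: the out-of-state pool 7/8 = 87.5%, the regular-round pool 5/6 = 83.3% → the out-of-state pool
Medicine: the out-of-state pool 68/216 = 31.5%, the regular-round pool 48/215 = 22.3% → the out-of-state pool
Overall: the out-of-state pool 75/224 = 33.5%, the regular-round pool 53/221 = 24.0% → the out-of-state pool
The out-of-state pool wins overall and in every department group — no reversal.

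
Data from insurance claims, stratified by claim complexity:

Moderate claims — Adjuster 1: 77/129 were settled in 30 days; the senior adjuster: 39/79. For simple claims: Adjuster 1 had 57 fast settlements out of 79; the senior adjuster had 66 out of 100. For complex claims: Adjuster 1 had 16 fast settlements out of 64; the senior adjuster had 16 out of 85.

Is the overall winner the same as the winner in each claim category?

Yes

Moderate: Adjuster 1 77/129 = 59.7%, the senior adjuster 39/79 = 49.4% → Adjuster 1
Simple: Adjuster 1 57/79 = 72.2%, the senior adjuster 66/100 = 66.0% → Adjuster 1
Complex: Adjuster 1 16/64 = 25.0%, the senior adjuster 16/85 = 18.8% → Adjuster 1
Overall: Adjuster 1 150/272 = 55.1%, the senior adjuster 121/264 = 45.8% → Adjuster 1
Adjuster 1 wins overall and in every claim group — no reversal.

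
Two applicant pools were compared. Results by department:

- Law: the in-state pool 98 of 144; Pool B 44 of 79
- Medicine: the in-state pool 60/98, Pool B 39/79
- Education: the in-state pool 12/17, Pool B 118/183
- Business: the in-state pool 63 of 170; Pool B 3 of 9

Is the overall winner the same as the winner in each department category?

No

Law: the in-state pool 98/144 = 68.1%, Pool B 44/79 = 55.7% → the in-state pool
Medicine: the in-state pool 60/98 = 61.2%, Pool B 39/79 = 49.4% → the in-state pool
Education: the in-state pool 12/17 = 70.6%, Pool B 118/183 = 64.5% → the in-state pool
Business: the in-state pool 63/170 = 37.1%, Pool B 3/9 = 33.3% → the in-state pool
Overall: the in-state pool 233/429 = 54.3%, Pool B 204/350 = 58.3% → Pool B
The in-state pool wins each department group but Pool B wins overall — the comparison reverses. The in-state pool's applicants skew toward Business, which has a lower base rate.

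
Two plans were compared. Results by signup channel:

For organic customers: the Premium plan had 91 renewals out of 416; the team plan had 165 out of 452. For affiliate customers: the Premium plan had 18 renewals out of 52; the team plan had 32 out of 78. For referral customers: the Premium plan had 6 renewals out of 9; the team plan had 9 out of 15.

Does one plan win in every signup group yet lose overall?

Organic: the Premium plan 91/416 = 21.9%, the team plan 165/452 = 36.5% → the team plan
Affiliate: the Premium plan 18/52 = 34.6%, the team plan 32/78 = 41.0% → the team plan
Referral: the Premium plan 6/9 = 66.7%, the team plan 9/15 = 60.0% → the Premium plan
Overall: the Premium plan 115/477 = 24.1%, the team plan 206/545 = 37.8% → the team plan
Neither sweeps: the Premium plan wins 1 of 3 groups, the team plan wins 2. The team plan wins overall but not every group — no Simpson reversal.

No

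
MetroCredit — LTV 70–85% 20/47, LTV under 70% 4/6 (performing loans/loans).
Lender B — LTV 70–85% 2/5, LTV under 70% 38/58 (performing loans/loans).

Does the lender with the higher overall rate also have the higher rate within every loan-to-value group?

LTV 70–85%: MetroCredit 20/47 = 42.6%, Lender B 2/5 = 40.0% → MetroCredit
LTV under 70%: MetroCredit 4/6 = 66.7%, Lender B 38/58 = 65.5% → MetroCredit
Overall: MetroCredit 24/53 = 45.3%, Lender B 40/63 = 63.5% → Lender B
MetroCredit wins each loan-to-value group but Lender B wins overall — the comparison reverses. MetroCredit's loans skew toward LTV 70–85%, which has a lower base rate.

No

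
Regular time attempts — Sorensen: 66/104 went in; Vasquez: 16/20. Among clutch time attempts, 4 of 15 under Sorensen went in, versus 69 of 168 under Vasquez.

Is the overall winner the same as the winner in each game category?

No

Regular time: Sorensen 66/104 = 63.5%, Vasquez 16/20 = 80.0% → Vasquez
Clutch time: Sorensen 4/15 = 26.7%, Vasquez 69/168 = 41.1% → Vasquez
Overall: Sorensen 70/119 = 58.8%, Vasquez 85/188 = 45.2% → Sorensen
Vasquez wins each game group but Sorensen wins overall — the comparison reverses. Vasquez's attempts skew toward clutch time, which has a lower base rate.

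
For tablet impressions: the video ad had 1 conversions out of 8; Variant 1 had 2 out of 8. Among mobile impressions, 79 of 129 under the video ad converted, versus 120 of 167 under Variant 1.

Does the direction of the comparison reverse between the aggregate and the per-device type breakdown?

No

Tablet: the video ad 1/8 = 12.5%, Variant 1 2/8 = 25.0% → Variant 1
Mobile: the video ad 79/129 = 61.2%, Variant 1 120/167 = 71.9% → Variant 1
Overall: the video ad 80/137 = 58.4%, Variant 1 122/175 = 69.7% → Variant 1
Variant 1 wins overall and in every device group — no reversal.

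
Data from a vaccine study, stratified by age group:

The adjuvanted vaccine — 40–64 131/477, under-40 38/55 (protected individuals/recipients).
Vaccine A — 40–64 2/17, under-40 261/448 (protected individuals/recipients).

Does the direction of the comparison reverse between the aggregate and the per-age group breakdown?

40–64: the adjuvanted vaccine 131/477 = 27.5%, Vaccine A 2/17 = 11.8% → the adjuvanted vaccine
Under-40: the adjuvanted vaccine 38/55 = 69.1%, Vaccine A 261/448 = 58.3% → the adjuvanted vaccine
Overall: the adjuvanted vaccine 169/532 = 31.8%, Vaccine A 263/465 = 56.6% → Vaccine A
The adjuvanted vaccine wins each age group but Vaccine A wins overall — the comparison reverses. The adjuvanted vaccine's recipients skew toward 40–64, which has a lower base rate.

Yes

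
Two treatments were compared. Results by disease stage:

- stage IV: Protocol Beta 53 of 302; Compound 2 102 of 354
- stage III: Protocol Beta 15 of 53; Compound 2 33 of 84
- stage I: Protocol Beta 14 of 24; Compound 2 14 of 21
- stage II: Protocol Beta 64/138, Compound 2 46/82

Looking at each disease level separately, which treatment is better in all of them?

Compound 2

Stage IV: Protocol Beta 53/302 = 17.5%, Compound 2 102/354 = 28.8% → Compound 2
Stage III: Protocol Beta 15/53 = 28.3%, Compound 2 33/84 = 39.3% → Compound 2
Stage I: Protocol Beta 14/24 = 58.3%, Compound 2 14/21 = 66.7% → Compound 2
Stage II: Protocol Beta 64/138 = 46.4%, Compound 2 46/82 = 56.1% → Compound 2
Compound 2 has the higher rate in all 4 groups.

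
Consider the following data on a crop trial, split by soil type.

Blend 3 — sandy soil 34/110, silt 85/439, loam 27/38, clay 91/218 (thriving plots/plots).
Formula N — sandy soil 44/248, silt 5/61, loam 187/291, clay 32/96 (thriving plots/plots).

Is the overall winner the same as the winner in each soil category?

No

Sandy soil: Blend 3 34/110 = 30.9%, Formula N 44/248 = 17.7% → Blend 3
Silt: Blend 3 85/439 = 19.4%, Formula N 5/61 = 8.2% → Blend 3
Loam: Blend 3 27/38 = 71.1%, Formula N 187/291 = 64.3% → Blend 3
Clay: Blend 3 91/218 = 41.7%, Formula N 32/96 = 33.3% → Blend 3
Overall: Blend 3 237/805 = 29.4%, Formula N 268/696 = 38.5% → Formula N
Blend 3 wins each soil group but Formula N wins overall — the comparison reverses. Blend 3's plots skew toward silt, which has a lower base rate.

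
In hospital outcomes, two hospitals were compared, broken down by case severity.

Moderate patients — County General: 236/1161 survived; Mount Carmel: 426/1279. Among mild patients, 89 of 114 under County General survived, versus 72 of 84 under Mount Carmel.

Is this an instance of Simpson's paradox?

Moderate: County General 236/1161 = 20.3%, Mount Carmel 426/1279 = 33.3% → Mount Carmel
Mild: County General 89/114 = 78.1%, Mount Carmel 72/84 = 85.7% → Mount Carmel
Overall: County General 325/1275 = 25.5%, Mount Carmel 498/1363 = 36.5% → Mount Carmel
Mount Carmel wins overall and in every case group — no reversal.

No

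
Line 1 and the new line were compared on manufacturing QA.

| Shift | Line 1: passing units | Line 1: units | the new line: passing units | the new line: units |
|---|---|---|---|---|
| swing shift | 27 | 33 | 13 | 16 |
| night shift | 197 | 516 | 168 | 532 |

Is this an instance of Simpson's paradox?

No

Swing shift: Line 1 27/33 = 81.8%, the new line 13/16 = 81.2% → Line 1
Night shift: Line 1 197/516 = 38.2%, the new line 168/532 = 31.6% → Line 1
Overall: Line 1 224/549 = 40.8%, the new line 181/548 = 33.0% → Line 1
Line 1 wins overall and in every shift group — no reversal.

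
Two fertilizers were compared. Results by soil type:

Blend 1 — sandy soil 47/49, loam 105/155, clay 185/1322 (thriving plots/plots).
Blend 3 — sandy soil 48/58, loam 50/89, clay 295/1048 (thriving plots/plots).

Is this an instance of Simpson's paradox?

No

Sandy soil: Blend 1 47/49 = 95.9%, Blend 3 48/58 = 82.8% → Blend 1
Loam: Blend 1 105/155 = 67.7%, Blend 3 50/89 = 56.2% → Blend 1
Clay: Blend 1 185/1322 = 14.0%, Blend 3 295/1048 = 28.1% → Blend 3
Overall: Blend 1 337/1526 = 22.1%, Blend 3 393/1195 = 32.9% → Blend 3
Neither sweeps: Blend 1 wins 2 of 3 groups, Blend 3 wins 1. Blend 3 wins overall but not every group — no Simpson reversal.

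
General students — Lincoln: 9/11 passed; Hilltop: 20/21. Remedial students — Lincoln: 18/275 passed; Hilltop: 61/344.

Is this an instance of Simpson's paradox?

General: Lincoln 9/11 = 81.8%, Hilltop 20/21 = 95.2% → Hilltop
Remedial: Lincoln 18/275 = 6.5%, Hilltop 61/344 = 17.7% → Hilltop
Overall: Lincoln 27/286 = 9.4%, Hilltop 81/365 = 22.2% → Hilltop
Hilltop wins overall and in every student group — no reversal.

No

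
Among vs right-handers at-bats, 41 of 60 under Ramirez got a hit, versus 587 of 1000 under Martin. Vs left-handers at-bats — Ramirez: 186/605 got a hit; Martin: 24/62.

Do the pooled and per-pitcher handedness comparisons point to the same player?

No

Vs right-handers: Ramirez 41/60 = 68.3%, Martin 587/1000 = 58.7% → Ramirez
Vs left-handers: Ramirez 186/605 = 30.7%, Martin 24/62 = 38.7% → Martin
Overall: Ramirez 227/665 = 34.1%, Martin 611/1062 = 57.5% → Martin
Neither sweeps: Ramirez wins 1 of 2 groups, Martin wins 1. Martin wins overall but not every group — no Simpson reversal.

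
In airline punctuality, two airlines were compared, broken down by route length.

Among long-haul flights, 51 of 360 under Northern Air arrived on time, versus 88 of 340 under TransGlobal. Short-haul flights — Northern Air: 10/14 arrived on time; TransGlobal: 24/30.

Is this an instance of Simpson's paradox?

Long-haul: Northern Air 51/360 = 14.2%, TransGlobal 88/340 = 25.9% → TransGlobal
Short-haul: Northern Air 10/14 = 71.4%, TransGlobal 24/30 = 80.0% → TransGlobal
Overall: Northern Air 61/374 = 16.3%, TransGlobal 112/370 = 30.3% → TransGlobal
TransGlobal wins overall and in every route group — no reversal.

No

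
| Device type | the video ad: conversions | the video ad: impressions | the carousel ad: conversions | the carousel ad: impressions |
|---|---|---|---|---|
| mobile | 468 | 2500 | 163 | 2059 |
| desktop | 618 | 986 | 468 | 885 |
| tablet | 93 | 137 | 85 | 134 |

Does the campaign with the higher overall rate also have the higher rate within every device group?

Yes

Mobile: the video ad 468/2500 = 18.7%, the carousel ad 163/2059 = 7.9% → the video ad
Desktop: the video ad 618/986 = 62.7%, the carousel ad 468/885 = 52.9% → the video ad
Tablet: the video ad 93/137 = 67.9%, the carousel ad 85/134 = 63.4% → the video ad
Overall: the video ad 1179/3623 = 32.5%, the carousel ad 716/3078 = 23.3% → the video ad
The video ad wins overall and in every device group — no reversal.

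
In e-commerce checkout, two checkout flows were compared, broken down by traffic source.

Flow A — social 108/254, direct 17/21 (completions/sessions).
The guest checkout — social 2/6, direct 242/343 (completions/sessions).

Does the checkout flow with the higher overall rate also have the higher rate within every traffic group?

No

Social: Flow A 108/254 = 42.5%, the guest checkout 2/6 = 33.3% → Flow A
Direct: Flow A 17/21 = 81.0%, the guest checkout 242/343 = 70.6% → Flow A
Overall: Flow A 125/275 = 45.5%, the guest checkout 244/349 = 69.9% → the guest checkout
Flow A wins each traffic group but the guest checkout wins overall — the comparison reverses. Flow A's sessions skew toward social, which has a lower base rate.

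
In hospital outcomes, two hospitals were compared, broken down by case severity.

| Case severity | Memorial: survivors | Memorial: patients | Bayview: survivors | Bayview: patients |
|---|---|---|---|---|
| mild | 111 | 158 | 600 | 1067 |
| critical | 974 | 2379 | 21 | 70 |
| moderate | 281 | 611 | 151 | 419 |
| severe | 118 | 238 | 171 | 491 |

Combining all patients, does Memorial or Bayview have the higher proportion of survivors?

Bayview

Mild: Memorial 111/158 = 70.3%, Bayview 600/1067 = 56.2% → Memorial
Critical: Memorial 974/2379 = 40.9%, Bayview 21/70 = 30.0% → Memorial
Moderate: Memorial 281/611 = 46.0%, Bayview 151/419 = 36.0% → Memorial
Severe: Memorial 118/238 = 49.6%, Bayview 171/491 = 34.8% → Memorial
Overall: Memorial 1484/3386 = 43.8%, Bayview 943/2047 = 46.1% → Bayview
(Memorial wins every case group but Bayview wins overall — Memorial's patients skew toward the low-rate critical group.)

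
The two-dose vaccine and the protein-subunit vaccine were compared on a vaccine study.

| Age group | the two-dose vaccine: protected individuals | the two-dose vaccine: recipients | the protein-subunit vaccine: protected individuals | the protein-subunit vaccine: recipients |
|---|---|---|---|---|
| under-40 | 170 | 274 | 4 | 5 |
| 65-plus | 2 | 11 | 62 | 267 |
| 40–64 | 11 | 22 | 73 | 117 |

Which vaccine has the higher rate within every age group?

the protein-subunit vaccine

Under-40: the two-dose vaccine 170/274 = 62.0%, the protein-subunit vaccine 4/5 = 80.0% → the protein-subunit vaccine
65-plus: the two-dose vaccine 2/11 = 18.2%, the protein-subunit vaccine 62/267 = 23.2% → the protein-subunit vaccine
40–64: the two-dose vaccine 11/22 = 50.0%, the protein-subunit vaccine 73/117 = 62.4% → the protein-subunit vaccine
The protein-subunit vaccine has the higher rate in all 3 groups.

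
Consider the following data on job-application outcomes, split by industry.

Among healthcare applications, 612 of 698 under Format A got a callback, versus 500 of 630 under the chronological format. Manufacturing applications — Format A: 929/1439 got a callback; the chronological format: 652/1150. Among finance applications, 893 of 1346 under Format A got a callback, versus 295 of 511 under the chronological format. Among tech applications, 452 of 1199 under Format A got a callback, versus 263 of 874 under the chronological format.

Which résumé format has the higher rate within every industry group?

Healthcare: Format A 612/698 = 87.7%, the chronological format 500/630 = 79.4% → Format A
Manufacturing: Format A 929/1439 = 64.6%, the chronological format 652/1150 = 56.7% → Format A
Finance: Format A 893/1346 = 66.3%, the chronological format 295/511 = 57.7% → Format A
Tech: Format A 452/1199 = 37.7%, the chronological format 263/874 = 30.1% → Format A
Format A has the higher rate in all 4 groups.

Format A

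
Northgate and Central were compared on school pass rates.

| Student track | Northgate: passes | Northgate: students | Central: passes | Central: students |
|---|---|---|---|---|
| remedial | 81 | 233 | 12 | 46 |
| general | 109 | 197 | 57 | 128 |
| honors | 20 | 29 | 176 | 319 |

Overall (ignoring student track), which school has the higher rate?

Central

Remedial: Northgate 81/233 = 34.8%, Central 12/46 = 26.1% → Northgate
General: Northgate 109/197 = 55.3%, Central 57/128 = 44.5% → Northgate
Honors: Northgate 20/29 = 69.0%, Central 176/319 = 55.2% → Northgate
Overall: Northgate 210/459 = 45.8%, Central 245/493 = 49.7% → Central
(Northgate wins every student group but Central wins overall — Northgate's students skew toward the low-rate remedial group.)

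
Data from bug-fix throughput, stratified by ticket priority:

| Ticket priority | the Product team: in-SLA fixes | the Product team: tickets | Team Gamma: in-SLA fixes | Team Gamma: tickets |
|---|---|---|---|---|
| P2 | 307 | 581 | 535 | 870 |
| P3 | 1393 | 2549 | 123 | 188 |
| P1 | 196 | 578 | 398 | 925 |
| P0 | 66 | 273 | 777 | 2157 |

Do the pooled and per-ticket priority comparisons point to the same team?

No

P2: the Product team 307/581 = 52.8%, Team Gamma 535/870 = 61.5% → Team Gamma
P3: the Product team 1393/2549 = 54.6%, Team Gamma 123/188 = 65.4% → Team Gamma
P1: the Product team 196/578 = 33.9%, Team Gamma 398/925 = 43.0% → Team Gamma
P0: the Product team 66/273 = 24.2%, Team Gamma 777/2157 = 36.0% → Team Gamma
Overall: the Product team 1962/3981 = 49.3%, Team Gamma 1833/4140 = 44.3% → the Product team
Team Gamma wins each ticket group but the Product team wins overall — the comparison reverses. Team Gamma's tickets skew toward P0, which has a lower base rate.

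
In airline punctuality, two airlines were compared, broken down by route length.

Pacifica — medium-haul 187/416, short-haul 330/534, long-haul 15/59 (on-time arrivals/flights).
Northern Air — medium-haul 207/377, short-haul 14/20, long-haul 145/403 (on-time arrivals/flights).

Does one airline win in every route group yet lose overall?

Yes

Medium-haul: Pacifica 187/416 = 45.0%, Northern Air 207/377 = 54.9% → Northern Air
Short-haul: Pacifica 330/534 = 61.8%, Northern Air 14/20 = 70.0% → Northern Air
Long-haul: Pacifica 15/59 = 25.4%, Northern Air 145/403 = 36.0% → Northern Air
Overall: Pacifica 532/1009 = 52.7%, Northern Air 366/800 = 45.8% → Pacifica
Northern Air wins each route group but Pacifica wins overall — the comparison reverses. Northern Air's flights skew toward long-haul, which has a lower base rate.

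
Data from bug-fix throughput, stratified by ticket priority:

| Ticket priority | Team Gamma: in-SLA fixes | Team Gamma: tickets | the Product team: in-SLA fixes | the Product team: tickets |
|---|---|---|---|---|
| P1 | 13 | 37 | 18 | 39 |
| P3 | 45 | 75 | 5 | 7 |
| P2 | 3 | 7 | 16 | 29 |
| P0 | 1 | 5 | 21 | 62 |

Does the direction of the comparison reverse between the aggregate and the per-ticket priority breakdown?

Yes

P1: Team Gamma 13/37 = 35.1%, the Product team 18/39 = 46.2% → the Product team
P3: Team Gamma 45/75 = 60.0%, the Product team 5/7 = 71.4% → the Product team
P2: Team Gamma 3/7 = 42.9%, the Product team 16/29 = 55.2% → the Product team
P0: Team Gamma 1/5 = 20.0%, the Product team 21/62 = 33.9% → the Product team
Overall: Team Gamma 62/124 = 50.0%, the Product team 60/137 = 43.8% → Team Gamma
The Product team wins each ticket group but Team Gamma wins overall — the comparison reverses. The Product team's tickets skew toward P0, which has a lower base rate.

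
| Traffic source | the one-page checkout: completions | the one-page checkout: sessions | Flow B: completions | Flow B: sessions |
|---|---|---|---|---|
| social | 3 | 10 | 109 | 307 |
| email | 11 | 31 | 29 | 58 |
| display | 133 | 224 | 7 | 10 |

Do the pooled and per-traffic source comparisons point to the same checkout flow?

Social: the one-page checkout 3/10 = 30.0%, Flow B 109/307 = 35.5% → Flow B
Email: the one-page checkout 11/31 = 35.5%, Flow B 29/58 = 50.0% → Flow B
Display: the one-page checkout 133/224 = 59.4%, Flow B 7/10 = 70.0% → Flow B
Overall: the one-page checkout 147/265 = 55.5%, Flow B 145/375 = 38.7% → the one-page checkout
Flow B wins each traffic group but the one-page checkout wins overall — the comparison reverses. Flow B's sessions skew toward social, which has a lower base rate.

No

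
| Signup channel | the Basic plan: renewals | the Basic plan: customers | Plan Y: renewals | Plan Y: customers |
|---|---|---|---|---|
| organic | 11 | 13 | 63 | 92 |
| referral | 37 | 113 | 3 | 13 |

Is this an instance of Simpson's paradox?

Yes

Organic: the Basic plan 11/13 = 84.6%, Plan Y 63/92 = 68.5% → the Basic plan
Referral: the Basic plan 37/113 = 32.7%, Plan Y 3/13 = 23.1% → the Basic plan
Overall: the Basic plan 48/126 = 38.1%, Plan Y 66/105 = 62.9% → Plan Y
The Basic plan wins each signup group but Plan Y wins overall — the comparison reverses. The Basic plan's customers skew toward referral, which has a lower base rate.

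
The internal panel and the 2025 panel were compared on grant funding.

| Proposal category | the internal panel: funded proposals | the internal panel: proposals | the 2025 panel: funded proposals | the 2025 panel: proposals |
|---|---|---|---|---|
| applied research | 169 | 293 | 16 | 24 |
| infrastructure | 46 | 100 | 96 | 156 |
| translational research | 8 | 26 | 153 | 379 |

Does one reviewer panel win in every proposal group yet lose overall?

Yes

Applied research: the internal panel 169/293 = 57.7%, the 2025 panel 16/24 = 66.7% → the 2025 panel
Infrastructure: the internal panel 46/100 = 46.0%, the 2025 panel 96/156 = 61.5% → the 2025 panel
Translational research: the internal panel 8/26 = 30.8%, the 2025 panel 153/379 = 40.4% → the 2025 panel
Overall: the internal panel 223/419 = 53.2%, the 2025 panel 265/559 = 47.4% → the internal panel
The 2025 panel wins each proposal group but the internal panel wins overall — the comparison reverses. The 2025 panel's proposals skew toward translational research, which has a lower base rate.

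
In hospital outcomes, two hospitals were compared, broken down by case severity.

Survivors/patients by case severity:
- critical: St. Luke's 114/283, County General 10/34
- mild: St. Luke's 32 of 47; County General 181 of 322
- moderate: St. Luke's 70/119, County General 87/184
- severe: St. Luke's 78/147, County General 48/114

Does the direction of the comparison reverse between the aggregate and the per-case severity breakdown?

Critical: St. Luke's 114/283 = 40.3%, County General 10/34 = 29.4% → St. Luke's
Mild: St. Luke's 32/47 = 68.1%, County General 181/322 = 56.2% → St. Luke's
Moderate: St. Luke's 70/119 = 58.8%, County General 87/184 = 47.3% → St. Luke's
Severe: St. Luke's 78/147 = 53.1%, County General 48/114 = 42.1% → St. Luke's
Overall: St. Luke's 294/596 = 49.3%, County General 326/654 = 49.8% → County General
St. Luke's wins each case group but County General wins overall — the comparison reverses. St. Luke's's patients skew toward critical, which has a lower base rate.

Yes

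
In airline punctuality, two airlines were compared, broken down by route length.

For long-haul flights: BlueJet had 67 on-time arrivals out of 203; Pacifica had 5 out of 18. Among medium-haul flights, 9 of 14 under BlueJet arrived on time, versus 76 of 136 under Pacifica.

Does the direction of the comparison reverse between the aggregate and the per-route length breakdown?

Long-haul: BlueJet 67/203 = 33.0%, Pacifica 5/18 = 27.8% → BlueJet
Medium-haul: BlueJet 9/14 = 64.3%, Pacifica 76/136 = 55.9% → BlueJet
Overall: BlueJet 76/217 = 35.0%, Pacifica 81/154 = 52.6% → Pacifica
BlueJet wins each route group but Pacifica wins overall — the comparison reverses. BlueJet's flights skew toward long-haul, which has a lower base rate.

Yes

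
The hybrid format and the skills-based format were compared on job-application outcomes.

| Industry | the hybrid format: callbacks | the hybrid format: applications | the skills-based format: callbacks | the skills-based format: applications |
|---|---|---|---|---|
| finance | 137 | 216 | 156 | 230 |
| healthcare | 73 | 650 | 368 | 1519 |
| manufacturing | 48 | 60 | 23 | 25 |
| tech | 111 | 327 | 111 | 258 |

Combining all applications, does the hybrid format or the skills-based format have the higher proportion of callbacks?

Finance: the hybrid format 137/216 = 63.4%, the skills-based format 156/230 = 67.8% → the skills-based format
Healthcare: the hybrid format 73/650 = 11.2%, the skills-based format 368/1519 = 24.2% → the skills-based format
Manufacturing: the hybrid format 48/60 = 80.0%, the skills-based format 23/25 = 92.0% → the skills-based format
Tech: the hybrid format 111/327 = 33.9%, the skills-based format 111/258 = 43.0% → the skills-based format
Overall: the hybrid format 369/1253 = 29.4%, the skills-based format 658/2032 = 32.4% → the skills-based format

the skills-based format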